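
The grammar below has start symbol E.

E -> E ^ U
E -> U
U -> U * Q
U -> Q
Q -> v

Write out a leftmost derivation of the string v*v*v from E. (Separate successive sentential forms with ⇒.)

E ⇒ U   [E -> U]
U ⇒ U*Q   [U -> U * Q]
U*Q ⇒ U*Q*Q   [U -> U * Q]
U*Q*Q ⇒ Q*Q*Q   [U -> Q]
Q*Q*Q ⇒ v*Q*Q   [Q -> v]
v*Q*Q ⇒ v*v*Q   [Q -> v]
v*v*Q ⇒ v*v*v   [Q -> v]

E ⇒ U ⇒ U*Q ⇒ U*Q*Q ⇒ Q*Q*Q ⇒ v*Q*Q ⇒ v*v*Q ⇒ v*v*v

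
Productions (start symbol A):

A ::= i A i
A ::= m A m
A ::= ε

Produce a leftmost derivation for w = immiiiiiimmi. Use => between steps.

A => iAi => imAmi => immAmmi => immiAimmi => immiiAiimmi => immiiiAiiimmi => immiiiiiimmi

A => iAi   [A ::= i A i]
iAi => imAmi   [A ::= m A m]
imAmi => immAmmi   [A ::= m A m]
immAmmi => immiAimmi   [A ::= i A i]
immiAimmi => immiiAiimmi   [A ::= i A i]
immiiAiimmi => immiiiAiiimmi   [A ::= i A i]
immiiiAiiimmi => immiiiiiimmi   [A ::= ε]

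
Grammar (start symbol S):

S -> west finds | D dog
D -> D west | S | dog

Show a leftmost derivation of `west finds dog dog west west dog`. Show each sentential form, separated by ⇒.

S ⇒ D dog ⇒ D west dog ⇒ D west west dog ⇒ S west west dog ⇒ D dog west west dog ⇒ S dog west west dog ⇒ D dog dog west west dog ⇒ S dog dog west west dog ⇒ west finds dog dog west west dog

S ⇒ D dog   [S -> D dog]
D dog ⇒ D west dog   [D -> D west]
D west dog ⇒ D west west dog   [D -> D west]
D west west dog ⇒ S west west dog   [D -> S]
S west west dog ⇒ D dog west west dog   [S -> D dog]
D dog west west dog ⇒ S dog west west dog   [D -> S]
S dog west west dog ⇒ D dog dog west west dog   [S -> D dog]
D dog dog west west dog ⇒ S dog dog west west dog   [D -> S]
S dog dog west west dog ⇒ west finds dog dog west west dog   [S -> west finds]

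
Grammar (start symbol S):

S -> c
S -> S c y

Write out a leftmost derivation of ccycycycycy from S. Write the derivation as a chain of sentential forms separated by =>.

S => Scy   [S -> S c y]
Scy => Scycy   [S -> S c y]
Scycy => Scycycy   [S -> S c y]
Scycycy => Scycycycy   [S -> S c y]
Scycycycy => Scycycycycy   [S -> S c y]
Scycycycycy => ccycycycycy   [S -> c]

S => Scy => Scycy => Scycycy => Scycycycy => Scycycycycy => ccycycycycy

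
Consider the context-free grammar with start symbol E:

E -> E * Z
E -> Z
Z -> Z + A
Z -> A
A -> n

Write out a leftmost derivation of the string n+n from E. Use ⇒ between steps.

E ⇒ Z ⇒ Z+A ⇒ A+A ⇒ n+A ⇒ n+n

E ⇒ Z   [E -> Z]
Z ⇒ Z+A   [Z -> Z + A]
Z+A ⇒ A+A   [Z -> A]
A+A ⇒ n+A   [A -> n]
n+A ⇒ n+n   [A -> n]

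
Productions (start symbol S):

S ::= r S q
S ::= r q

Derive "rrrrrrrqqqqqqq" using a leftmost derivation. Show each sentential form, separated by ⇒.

S ⇒ rSq ⇒ rrSqq ⇒ rrrSqqq ⇒ rrrrSqqqq ⇒ rrrrrSqqqqq ⇒ rrrrrrSqqqqqq ⇒ rrrrrrrqqqqqqq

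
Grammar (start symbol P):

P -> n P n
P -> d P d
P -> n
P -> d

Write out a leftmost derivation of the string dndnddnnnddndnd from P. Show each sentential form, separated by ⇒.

P⇒dPd⇒dnPnd⇒dndPdnd⇒dndnPndnd⇒dndndPdndnd⇒dndnddPddndnd⇒dndnddnPnddndnd⇒dndnddnnnddndnd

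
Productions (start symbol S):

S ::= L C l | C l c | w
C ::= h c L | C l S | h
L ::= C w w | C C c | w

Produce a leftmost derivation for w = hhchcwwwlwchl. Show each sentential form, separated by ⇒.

S ⇒ LCl ⇒ CCcCl ⇒ hCcCl ⇒ hClScCl ⇒ hhcLlScCl ⇒ hhcCwwlScCl ⇒ hhchcLwwlScCl ⇒ hhchcwwwlScCl ⇒ hhchcwwwlwcCl ⇒ hhchcwwwlwchl

S ⇒ LCl   [S ::= L C l]
LCl ⇒ CCcCl   [L ::= C C c]
CCcCl ⇒ hCcCl   [C ::= h]
hCcCl ⇒ hClScCl   [C ::= C l S]
hClScCl ⇒ hhcLlScCl   [C ::= h c L]
hhcLlScCl ⇒ hhcCwwlScCl   [L ::= C w w]
hhcCwwlScCl ⇒ hhchcLwwlScCl   [C ::= h c L]
hhchcLwwlScCl ⇒ hhchcwwwlScCl   [L ::= w]
hhchcwwwlScCl ⇒ hhchcwwwlwcCl   [S ::= w]
hhchcwwwlwcCl ⇒ hhchcwwwlwchl   [C ::= h]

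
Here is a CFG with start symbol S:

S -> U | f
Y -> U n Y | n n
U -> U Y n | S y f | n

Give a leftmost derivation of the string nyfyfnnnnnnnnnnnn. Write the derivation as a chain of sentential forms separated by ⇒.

S ⇒ U   [S -> U]
U ⇒ UYn   [U -> U Y n]
UYn ⇒ UYnYn   [U -> U Y n]
UYnYn ⇒ UYnYnYn   [U -> U Y n]
UYnYnYn ⇒ UYnYnYnYn   [U -> U Y n]
UYnYnYnYn ⇒ SyfYnYnYnYn   [U -> S y f]
SyfYnYnYnYn ⇒ UyfYnYnYnYn   [S -> U]
UyfYnYnYnYn ⇒ SyfyfYnYnYnYn   [U -> S y f]
SyfyfYnYnYnYn ⇒ UyfyfYnYnYnYn   [S -> U]
UyfyfYnYnYnYn ⇒ nyfyfYnYnYnYn   [U -> n]
nyfyfYnYnYnYn ⇒ nyfyfnnnYnYnYn   [Y -> n n]
nyfyfnnnYnYnYn ⇒ nyfyfnnnnnnYnYn   [Y -> n n]
nyfyfnnnnnnYnYn ⇒ nyfyfnnnnnnnnnYn   [Y -> n n]
nyfyfnnnnnnnnnYn ⇒ nyfyfnnnnnnnnnnnn   [Y -> n n]

S ⇒ U ⇒ UYn ⇒ UYnYn ⇒ UYnYnYn ⇒ UYnYnYnYn ⇒ SyfYnYnYnYn ⇒ UyfYnYnYnYn ⇒ SyfyfYnYnYnYn ⇒ UyfyfYnYnYnYn ⇒ nyfyfYnYnYnYn ⇒ nyfyfnnnYnYnYn ⇒ nyfyfnnnnnnYnYn ⇒ nyfyfnnnnnnnnnYn ⇒ nyfyfnnnnnnnnnnnn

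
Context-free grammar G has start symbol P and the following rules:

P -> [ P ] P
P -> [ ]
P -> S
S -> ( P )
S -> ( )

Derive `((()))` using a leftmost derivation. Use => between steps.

P=>S=>(P)=>(S)=>((P))=>((S))=>((()))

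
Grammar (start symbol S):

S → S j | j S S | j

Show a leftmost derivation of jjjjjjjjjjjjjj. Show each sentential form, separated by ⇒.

S ⇒ jSS   [S → j S S]
jSS ⇒ jjS   [S → j]
jjS ⇒ jjjSS   [S → j S S]
jjjSS ⇒ jjjSjS   [S → S j]
jjjSjS ⇒ jjjSjjS   [S → S j]
jjjSjjS ⇒ jjjjSSjjS   [S → j S S]
jjjjSSjjS ⇒ jjjjjSSSjjS   [S → j S S]
jjjjjSSSjjS ⇒ jjjjjjSSjjS   [S → j]
jjjjjjSSjjS ⇒ jjjjjjSjSjjS   [S → S j]
jjjjjjSjSjjS ⇒ jjjjjjjSSjSjjS   [S → j S S]
jjjjjjjSSjSjjS ⇒ jjjjjjjjSjSjjS   [S → j]
jjjjjjjjSjSjjS ⇒ jjjjjjjjjjSjjS   [S → j]
jjjjjjjjjjSjjS ⇒ jjjjjjjjjjjjjS   [S → j]
jjjjjjjjjjjjjS ⇒ jjjjjjjjjjjjjj   [S → j]

S ⇒ jSS ⇒ jjS ⇒ jjjSS ⇒ jjjSjS ⇒ jjjSjjS ⇒ jjjjSSjjS ⇒ jjjjjSSSjjS ⇒ jjjjjjSSjjS ⇒ jjjjjjSjSjjS ⇒ jjjjjjjSSjSjjS ⇒ jjjjjjjjSjSjjS ⇒ jjjjjjjjjjSjjS ⇒ jjjjjjjjjjjjjS ⇒ jjjjjjjjjjjjjj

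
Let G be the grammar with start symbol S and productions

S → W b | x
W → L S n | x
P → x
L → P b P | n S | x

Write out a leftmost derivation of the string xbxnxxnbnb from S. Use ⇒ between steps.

S ⇒ Wb   [S → W b]
Wb ⇒ LSnb   [W → L S n]
LSnb ⇒ PbPSnb   [L → P b P]
PbPSnb ⇒ xbPSnb   [P → x]
xbPSnb ⇒ xbxSnb   [P → x]
xbxSnb ⇒ xbxWbnb   [S → W b]
xbxWbnb ⇒ xbxLSnbnb   [W → L S n]
xbxLSnbnb ⇒ xbxnSSnbnb   [L → n S]
xbxnSSnbnb ⇒ xbxnxSnbnb   [S → x]
xbxnxSnbnb ⇒ xbxnxxnbnb   [S → x]

S ⇒ Wb ⇒ LSnb ⇒ PbPSnb ⇒ xbPSnb ⇒ xbxSnb ⇒ xbxWbnb ⇒ xbxLSnbnb ⇒ xbxnSSnbnb ⇒ xbxnxSnbnb ⇒ xbxnxxnbnb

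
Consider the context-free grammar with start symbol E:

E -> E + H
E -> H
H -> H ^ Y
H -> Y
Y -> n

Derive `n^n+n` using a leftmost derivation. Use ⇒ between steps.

E ⇒ E+H   [E -> E + H]
E+H ⇒ H+H   [E -> H]
H+H ⇒ H^Y+H   [H -> H ^ Y]
H^Y+H ⇒ Y^Y+H   [H -> Y]
Y^Y+H ⇒ n^Y+H   [Y -> n]
n^Y+H ⇒ n^n+H   [Y -> n]
n^n+H ⇒ n^n+Y   [H -> Y]
n^n+Y ⇒ n^n+n   [Y -> n]

E⇒E+H⇒H+H⇒H^Y+H⇒Y^Y+H⇒n^Y+H⇒n^n+H⇒n^n+Y⇒n^n+n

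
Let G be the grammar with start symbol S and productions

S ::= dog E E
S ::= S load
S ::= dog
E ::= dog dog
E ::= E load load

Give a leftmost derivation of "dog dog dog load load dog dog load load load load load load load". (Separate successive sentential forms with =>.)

S => S load => dog E E load => dog E load load E load => dog dog dog load load E load => dog dog dog load load E load load load => dog dog dog load load E load load load load load => dog dog dog load load E load load load load load load load => dog dog dog load load dog dog load load load load load load load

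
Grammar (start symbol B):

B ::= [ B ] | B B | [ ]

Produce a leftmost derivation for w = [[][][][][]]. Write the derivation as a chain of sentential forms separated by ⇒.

B⇒[B]⇒[BB]⇒[BBB]⇒[BBBB]⇒[BBBBB]⇒[[]BBBB]⇒[[][]BBB]⇒[[][][]BB]⇒[[][][][]B]⇒[[][][][][]]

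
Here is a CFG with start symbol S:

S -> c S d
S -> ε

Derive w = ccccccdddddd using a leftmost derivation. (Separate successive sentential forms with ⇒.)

S ⇒ cSd   [S -> c S d]
cSd ⇒ ccSdd   [S -> c S d]
ccSdd ⇒ cccSddd   [S -> c S d]
cccSddd ⇒ ccccSdddd   [S -> c S d]
ccccSdddd ⇒ cccccSddddd   [S -> c S d]
cccccSddddd ⇒ ccccccSdddddd   [S -> c S d]
ccccccSdddddd ⇒ ccccccdddddd   [S -> ε]

S ⇒ cSd ⇒ ccSdd ⇒ cccSddd ⇒ ccccSdddd ⇒ cccccSddddd ⇒ ccccccSdddddd ⇒ ccccccdddddd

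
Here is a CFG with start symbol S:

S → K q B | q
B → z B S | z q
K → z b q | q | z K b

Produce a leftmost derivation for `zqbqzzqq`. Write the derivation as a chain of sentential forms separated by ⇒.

S⇒KqB⇒zKbqB⇒zqbqB⇒zqbqzBS⇒zqbqzzqS⇒zqbqzzqq

S ⇒ KqB   [S → K q B]
KqB ⇒ zKbqB   [K → z K b]
zKbqB ⇒ zqbqB   [K → q]
zqbqB ⇒ zqbqzBS   [B → z B S]
zqbqzBS ⇒ zqbqzzqS   [B → z q]
zqbqzzqS ⇒ zqbqzzqq   [S → q]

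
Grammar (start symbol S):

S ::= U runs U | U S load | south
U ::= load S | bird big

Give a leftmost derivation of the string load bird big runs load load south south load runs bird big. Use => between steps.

S => U runs U => load S runs U => load U runs U runs U => load bird big runs U runs U => load bird big runs load S runs U => load bird big runs load U S load runs U => load bird big runs load load S S load runs U => load bird big runs load load south S load runs U => load bird big runs load load south south load runs U => load bird big runs load load south south load runs bird big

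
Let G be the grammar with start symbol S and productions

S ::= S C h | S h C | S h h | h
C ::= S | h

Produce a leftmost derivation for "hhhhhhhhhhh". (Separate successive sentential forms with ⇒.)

S ⇒ ShC   [S ::= S h C]
ShC ⇒ ShChC   [S ::= S h C]
ShChC ⇒ ShChChC   [S ::= S h C]
ShChChC ⇒ ShChChChC   [S ::= S h C]
ShChChChC ⇒ SChhChChChC   [S ::= S C h]
SChhChChChC ⇒ hChhChChChC   [S ::= h]
hChhChChChC ⇒ hShhChChChC   [C ::= S]
hShhChChChC ⇒ hhhhChChChC   [S ::= h]
hhhhChChChC ⇒ hhhhhhChChC   [C ::= h]
hhhhhhChChC ⇒ hhhhhhhhChC   [C ::= h]
hhhhhhhhChC ⇒ hhhhhhhhhhC   [C ::= h]
hhhhhhhhhhC ⇒ hhhhhhhhhhh   [C ::= h]

S ⇒ ShC ⇒ ShChC ⇒ ShChChC ⇒ ShChChChC ⇒ SChhChChChC ⇒ hChhChChChC ⇒ hShhChChChC ⇒ hhhhChChChC ⇒ hhhhhhChChC ⇒ hhhhhhhhChC ⇒ hhhhhhhhhhC ⇒ hhhhhhhhhhh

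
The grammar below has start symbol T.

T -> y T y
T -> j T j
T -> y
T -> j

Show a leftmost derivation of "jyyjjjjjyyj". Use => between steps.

T => jTj => jyTyj => jyyTyyj => jyyjTjyyj => jyyjjTjjyyj => jyyjjjjjyyj

T => jTj   [T -> j T j]
jTj => jyTyj   [T -> y T y]
jyTyj => jyyTyyj   [T -> y T y]
jyyTyyj => jyyjTjyyj   [T -> j T j]
jyyjTjyyj => jyyjjTjjyyj   [T -> j T j]
jyyjjTjjyyj => jyyjjjjjyyj   [T -> j]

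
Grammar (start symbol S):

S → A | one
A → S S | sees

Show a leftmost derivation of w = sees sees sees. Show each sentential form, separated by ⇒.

S ⇒ A   [S → A]
A ⇒ S S   [A → S S]
S S ⇒ A S   [S → A]
A S ⇒ S S S   [A → S S]
S S S ⇒ A S S   [S → A]
A S S ⇒ sees S S   [A → sees]
sees S S ⇒ sees A S   [S → A]
sees A S ⇒ sees sees S   [A → sees]
sees sees S ⇒ sees sees A   [S → A]
sees sees A ⇒ sees sees sees   [A → sees]

S ⇒ A ⇒ S S ⇒ A S ⇒ S S S ⇒ A S S ⇒ sees S S ⇒ sees A S ⇒ sees sees S ⇒ sees sees A ⇒ sees sees sees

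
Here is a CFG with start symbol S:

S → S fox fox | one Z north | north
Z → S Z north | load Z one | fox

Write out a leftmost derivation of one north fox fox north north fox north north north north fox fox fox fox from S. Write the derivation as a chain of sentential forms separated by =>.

S => S fox fox   [S → S fox fox]
S fox fox => S fox fox fox fox   [S → S fox fox]
S fox fox fox fox => one Z north fox fox fox fox   [S → one Z north]
one Z north fox fox fox fox => one S Z north north fox fox fox fox   [Z → S Z north]
one S Z north north fox fox fox fox => one S fox fox Z north north fox fox fox fox   [S → S fox fox]
one S fox fox Z north north fox fox fox fox => one north fox fox Z north north fox fox fox fox   [S → north]
one north fox fox Z north north fox fox fox fox => one north fox fox S Z north north north fox fox fox fox   [Z → S Z north]
one north fox fox S Z north north north fox fox fox fox => one north fox fox north Z north north north fox fox fox fox   [S → north]
one north fox fox north Z north north north fox fox fox fox => one north fox fox north S Z north north north north fox fox fox fox   [Z → S Z north]
one north fox fox north S Z north north north north fox fox fox fox => one north fox fox north north Z north north north north fox fox fox fox   [S → north]
one north fox fox north north Z north north north north fox fox fox fox => one north fox fox north north fox north north north north fox fox fox fox   [Z → fox]

S => S fox fox => S fox fox fox fox => one Z north fox fox fox fox => one S Z north north fox fox fox fox => one S fox fox Z north north fox fox fox fox => one north fox fox Z north north fox fox fox fox => one north fox fox S Z north north north fox fox fox fox => one north fox fox north Z north north north fox fox fox fox => one north fox fox north S Z north north north north fox fox fox fox => one north fox fox north north Z north north north north fox fox fox fox => one north fox fox north north fox north north north north fox fox fox fox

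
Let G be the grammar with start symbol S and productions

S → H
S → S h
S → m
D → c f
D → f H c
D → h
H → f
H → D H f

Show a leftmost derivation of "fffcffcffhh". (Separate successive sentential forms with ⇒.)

S ⇒ Sh ⇒ Shh ⇒ Hhh ⇒ DHfhh ⇒ fHcHfhh ⇒ fDHfcHfhh ⇒ ffHcHfcHfhh ⇒ fffcHfcHfhh ⇒ fffcffcHfhh ⇒ fffcffcffhh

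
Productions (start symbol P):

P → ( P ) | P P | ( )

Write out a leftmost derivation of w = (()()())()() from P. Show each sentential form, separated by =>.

P => PP   [P → P P]
PP => PPP   [P → P P]
PPP => (P)PP   [P → ( P )]
(P)PP => (PP)PP   [P → P P]
(PP)PP => (()P)PP   [P → ( )]
(()P)PP => (()PP)PP   [P → P P]
(()PP)PP => (()()P)PP   [P → ( )]
(()()P)PP => (()()())PP   [P → ( )]
(()()())PP => (()()())()P   [P → ( )]
(()()())()P => (()()())()()   [P → ( )]

P=>PP=>PPP=>(P)PP=>(PP)PP=>(()P)PP=>(()PP)PP=>(()()P)PP=>(()()())PP=>(()()())()P=>(()()())()()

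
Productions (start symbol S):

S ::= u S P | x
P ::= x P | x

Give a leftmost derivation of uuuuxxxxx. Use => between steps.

S => uSP => uuSPP => uuuSPPP => uuuuSPPPP => uuuuxPPPP => uuuuxxPPP => uuuuxxxPP => uuuuxxxxP => uuuuxxxxx

S => uSP   [S ::= u S P]
uSP => uuSPP   [S ::= u S P]
uuSPP => uuuSPPP   [S ::= u S P]
uuuSPPP => uuuuSPPPP   [S ::= u S P]
uuuuSPPPP => uuuuxPPPP   [S ::= x]
uuuuxPPPP => uuuuxxPPP   [P ::= x]
uuuuxxPPP => uuuuxxxPP   [P ::= x]
uuuuxxxPP => uuuuxxxxP   [P ::= x]
uuuuxxxxP => uuuuxxxxx   [P ::= x]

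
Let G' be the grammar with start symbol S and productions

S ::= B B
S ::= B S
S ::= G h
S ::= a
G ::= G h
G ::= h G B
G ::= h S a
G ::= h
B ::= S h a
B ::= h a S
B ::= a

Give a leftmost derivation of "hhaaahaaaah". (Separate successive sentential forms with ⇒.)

S ⇒ Gh ⇒ hGBh ⇒ hhSaBh ⇒ hhBSaBh ⇒ hhaSaBh ⇒ hhaBBaBh ⇒ hhaShaBaBh ⇒ hhaBBhaBaBh ⇒ hhaaBhaBaBh ⇒ hhaaahaBaBh ⇒ hhaaahaaaBh ⇒ hhaaahaaaah

S ⇒ Gh   [S ::= G h]
Gh ⇒ hGBh   [G ::= h G B]
hGBh ⇒ hhSaBh   [G ::= h S a]
hhSaBh ⇒ hhBSaBh   [S ::= B S]
hhBSaBh ⇒ hhaSaBh   [B ::= a]
hhaSaBh ⇒ hhaBBaBh   [S ::= B B]
hhaBBaBh ⇒ hhaShaBaBh   [B ::= S h a]
hhaShaBaBh ⇒ hhaBBhaBaBh   [S ::= B B]
hhaBBhaBaBh ⇒ hhaaBhaBaBh   [B ::= a]
hhaaBhaBaBh ⇒ hhaaahaBaBh   [B ::= a]
hhaaahaBaBh ⇒ hhaaahaaaBh   [B ::= a]
hhaaahaaaBh ⇒ hhaaahaaaah   [B ::= a]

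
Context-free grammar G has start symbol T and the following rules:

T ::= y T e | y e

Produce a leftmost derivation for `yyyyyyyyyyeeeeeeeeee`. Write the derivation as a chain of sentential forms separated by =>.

T => yTe   [T ::= y T e]
yTe => yyTee   [T ::= y T e]
yyTee => yyyTeee   [T ::= y T e]
yyyTeee => yyyyTeeee   [T ::= y T e]
yyyyTeeee => yyyyyTeeeee   [T ::= y T e]
yyyyyTeeeee => yyyyyyTeeeeee   [T ::= y T e]
yyyyyyTeeeeee => yyyyyyyTeeeeeee   [T ::= y T e]
yyyyyyyTeeeeeee => yyyyyyyyTeeeeeeee   [T ::= y T e]
yyyyyyyyTeeeeeeee => yyyyyyyyyTeeeeeeeee   [T ::= y T e]
yyyyyyyyyTeeeeeeeee => yyyyyyyyyyeeeeeeeeee   [T ::= y e]

T=>yTe=>yyTee=>yyyTeee=>yyyyTeeee=>yyyyyTeeeee=>yyyyyyTeeeeee=>yyyyyyyTeeeeeee=>yyyyyyyyTeeeeeeee=>yyyyyyyyyTeeeeeeeee=>yyyyyyyyyyeeeeeeeeee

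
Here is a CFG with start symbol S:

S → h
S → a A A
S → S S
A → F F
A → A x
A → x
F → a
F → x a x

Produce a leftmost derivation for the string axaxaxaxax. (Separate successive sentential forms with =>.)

S=>aAA=>aFFA=>axaxFA=>axaxaA=>axaxaAx=>axaxaFFx=>axaxaxaxFx=>axaxaxaxax

S => aAA   [S → a A A]
aAA => aFFA   [A → F F]
aFFA => axaxFA   [F → x a x]
axaxFA => axaxaA   [F → a]
axaxaA => axaxaAx   [A → A x]
axaxaAx => axaxaFFx   [A → F F]
axaxaFFx => axaxaxaxFx   [F → x a x]
axaxaxaxFx => axaxaxaxax   [F → a]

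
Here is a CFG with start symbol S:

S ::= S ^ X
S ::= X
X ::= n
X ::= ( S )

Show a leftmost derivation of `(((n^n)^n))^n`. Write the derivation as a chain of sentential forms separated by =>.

S=>S^X=>X^X=>(S)^X=>(X)^X=>((S))^X=>((S^X))^X=>((X^X))^X=>(((S)^X))^X=>(((S^X)^X))^X=>(((X^X)^X))^X=>(((n^X)^X))^X=>(((n^n)^X))^X=>(((n^n)^n))^X=>(((n^n)^n))^n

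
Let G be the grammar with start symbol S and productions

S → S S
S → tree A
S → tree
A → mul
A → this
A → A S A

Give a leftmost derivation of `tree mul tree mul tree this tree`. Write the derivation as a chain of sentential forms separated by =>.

S => S S => tree A S => tree A S A S => tree A S A S A S => tree mul S A S A S => tree mul tree A S A S => tree mul tree mul S A S => tree mul tree mul tree A S => tree mul tree mul tree this S => tree mul tree mul tree this tree

S => S S   [S → S S]
S S => tree A S   [S → tree A]
tree A S => tree A S A S   [A → A S A]
tree A S A S => tree A S A S A S   [A → A S A]
tree A S A S A S => tree mul S A S A S   [A → mul]
tree mul S A S A S => tree mul tree A S A S   [S → tree]
tree mul tree A S A S => tree mul tree mul S A S   [A → mul]
tree mul tree mul S A S => tree mul tree mul tree A S   [S → tree]
tree mul tree mul tree A S => tree mul tree mul tree this S   [A → this]
tree mul tree mul tree this S => tree mul tree mul tree this tree   [S → tree]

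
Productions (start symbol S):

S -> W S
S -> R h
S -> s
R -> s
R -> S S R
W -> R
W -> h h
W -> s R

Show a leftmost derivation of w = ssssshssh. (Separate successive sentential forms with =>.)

S => Rh => SSRh => RhSRh => SSRhSRh => WSSRhSRh => sRSSRhSRh => ssSSRhSRh => sssSRhSRh => ssssRhSRh => ssssshSRh => ssssshsRh => ssssshssh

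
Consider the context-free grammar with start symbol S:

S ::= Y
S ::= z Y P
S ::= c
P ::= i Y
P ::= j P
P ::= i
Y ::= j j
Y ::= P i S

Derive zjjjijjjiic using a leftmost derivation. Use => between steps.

S => zYP => zjjP => zjjjP => zjjjiY => zjjjiPiS => zjjjijPiS => zjjjijjPiS => zjjjijjjPiS => zjjjijjjiiS => zjjjijjjiic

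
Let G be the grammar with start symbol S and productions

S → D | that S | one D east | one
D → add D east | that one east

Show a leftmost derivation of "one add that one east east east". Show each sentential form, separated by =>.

S => one D east => one add D east east => one add that one east east east

S => one D east   [S → one D east]
one D east => one add D east east   [D → add D east]
one add D east east => one add that one east east east   [D → that one east]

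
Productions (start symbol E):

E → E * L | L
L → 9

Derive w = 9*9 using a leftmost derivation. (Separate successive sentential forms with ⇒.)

E ⇒ E*L   [E → E * L]
E*L ⇒ L*L   [E → L]
L*L ⇒ 9*L   [L → 9]
9*L ⇒ 9*9   [L → 9]

E ⇒ E*L ⇒ L*L ⇒ 9*L ⇒ 9*9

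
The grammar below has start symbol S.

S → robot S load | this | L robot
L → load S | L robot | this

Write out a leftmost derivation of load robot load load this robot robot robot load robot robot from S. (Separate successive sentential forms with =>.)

S => L robot   [S → L robot]
L robot => L robot robot   [L → L robot]
L robot robot => load S robot robot   [L → load S]
load S robot robot => load robot S load robot robot   [S → robot S load]
load robot S load robot robot => load robot L robot load robot robot   [S → L robot]
load robot L robot load robot robot => load robot load S robot load robot robot   [L → load S]
load robot load S robot load robot robot => load robot load L robot robot load robot robot   [S → L robot]
load robot load L robot robot load robot robot => load robot load load S robot robot load robot robot   [L → load S]
load robot load load S robot robot load robot robot => load robot load load L robot robot robot load robot robot   [S → L robot]
load robot load load L robot robot robot load robot robot => load robot load load this robot robot robot load robot robot   [L → this]

S => L robot => L robot robot => load S robot robot => load robot S load robot robot => load robot L robot load robot robot => load robot load S robot load robot robot => load robot load L robot robot load robot robot => load robot load load S robot robot load robot robot => load robot load load L robot robot robot load robot robot => load robot load load this robot robot robot load robot robot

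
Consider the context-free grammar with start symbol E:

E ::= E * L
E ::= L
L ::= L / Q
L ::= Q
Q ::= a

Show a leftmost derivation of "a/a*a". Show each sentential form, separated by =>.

E => E*L => L*L => L/Q*L => Q/Q*L => a/Q*L => a/a*L => a/a*Q => a/a*a

E => E*L   [E ::= E * L]
E*L => L*L   [E ::= L]
L*L => L/Q*L   [L ::= L / Q]
L/Q*L => Q/Q*L   [L ::= Q]
Q/Q*L => a/Q*L   [Q ::= a]
a/Q*L => a/a*L   [Q ::= a]
a/a*L => a/a*Q   [L ::= Q]
a/a*Q => a/a*a   [Q ::= a]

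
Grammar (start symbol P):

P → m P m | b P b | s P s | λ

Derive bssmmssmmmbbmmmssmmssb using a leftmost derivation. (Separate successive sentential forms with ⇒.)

P ⇒ bPb ⇒ bsPsb ⇒ bssPssb ⇒ bssmPmssb ⇒ bssmmPmmssb ⇒ bssmmsPsmmssb ⇒ bssmmssPssmmssb ⇒ bssmmssmPmssmmssb ⇒ bssmmssmmPmmssmmssb ⇒ bssmmssmmmPmmmssmmssb ⇒ bssmmssmmmbPbmmmssmmssb ⇒ bssmmssmmmbbmmmssmmssb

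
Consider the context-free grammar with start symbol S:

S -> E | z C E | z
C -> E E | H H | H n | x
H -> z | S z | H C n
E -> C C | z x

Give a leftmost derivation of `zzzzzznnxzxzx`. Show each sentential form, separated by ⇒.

S ⇒ zCE ⇒ zEEE ⇒ zCCEE ⇒ zHHCEE ⇒ zSzHCEE ⇒ zzzHCEE ⇒ zzzHCnCEE ⇒ zzzSzCnCEE ⇒ zzzzzCnCEE ⇒ zzzzzHnnCEE ⇒ zzzzzznnCEE ⇒ zzzzzznnxEE ⇒ zzzzzznnxzxE ⇒ zzzzzznnxzxzx

S ⇒ zCE   [S -> z C E]
zCE ⇒ zEEE   [C -> E E]
zEEE ⇒ zCCEE   [E -> C C]
zCCEE ⇒ zHHCEE   [C -> H H]
zHHCEE ⇒ zSzHCEE   [H -> S z]
zSzHCEE ⇒ zzzHCEE   [S -> z]
zzzHCEE ⇒ zzzHCnCEE   [H -> H C n]
zzzHCnCEE ⇒ zzzSzCnCEE   [H -> S z]
zzzSzCnCEE ⇒ zzzzzCnCEE   [S -> z]
zzzzzCnCEE ⇒ zzzzzHnnCEE   [C -> H n]
zzzzzHnnCEE ⇒ zzzzzznnCEE   [H -> z]
zzzzzznnCEE ⇒ zzzzzznnxEE   [C -> x]
zzzzzznnxEE ⇒ zzzzzznnxzxE   [E -> z x]
zzzzzznnxzxE ⇒ zzzzzznnxzxzx   [E -> z x]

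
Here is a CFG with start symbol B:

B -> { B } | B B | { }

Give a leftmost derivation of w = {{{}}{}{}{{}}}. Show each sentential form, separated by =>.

B => {B}   [B -> { B }]
{B} => {BB}   [B -> B B]
{BB} => {BBB}   [B -> B B]
{BBB} => {BBBB}   [B -> B B]
{BBBB} => {{B}BBB}   [B -> { B }]
{{B}BBB} => {{{}}BBB}   [B -> { }]
{{{}}BBB} => {{{}}{}BB}   [B -> { }]
{{{}}{}BB} => {{{}}{}{}B}   [B -> { }]
{{{}}{}{}B} => {{{}}{}{}{B}}   [B -> { B }]
{{{}}{}{}{B}} => {{{}}{}{}{{}}}   [B -> { }]

B => {B} => {BB} => {BBB} => {BBBB} => {{B}BBB} => {{{}}BBB} => {{{}}{}BB} => {{{}}{}{}B} => {{{}}{}{}{B}} => {{{}}{}{}{{}}}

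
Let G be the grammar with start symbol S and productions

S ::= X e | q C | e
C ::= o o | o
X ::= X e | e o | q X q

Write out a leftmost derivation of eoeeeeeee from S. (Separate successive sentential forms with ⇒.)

S ⇒ Xe   [S ::= X e]
Xe ⇒ Xee   [X ::= X e]
Xee ⇒ Xeee   [X ::= X e]
Xeee ⇒ Xeeee   [X ::= X e]
Xeeee ⇒ Xeeeee   [X ::= X e]
Xeeeee ⇒ Xeeeeee   [X ::= X e]
Xeeeeee ⇒ Xeeeeeee   [X ::= X e]
Xeeeeeee ⇒ eoeeeeeee   [X ::= e o]

S ⇒ Xe ⇒ Xee ⇒ Xeee ⇒ Xeeee ⇒ Xeeeee ⇒ Xeeeeee ⇒ Xeeeeeee ⇒ eoeeeeeee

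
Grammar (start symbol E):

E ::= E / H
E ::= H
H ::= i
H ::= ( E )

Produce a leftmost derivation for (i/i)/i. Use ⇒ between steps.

E ⇒ E/H ⇒ H/H ⇒ (E)/H ⇒ (E/H)/H ⇒ (H/H)/H ⇒ (i/H)/H ⇒ (i/i)/H ⇒ (i/i)/i

E ⇒ E/H   [E ::= E / H]
E/H ⇒ H/H   [E ::= H]
H/H ⇒ (E)/H   [H ::= ( E )]
(E)/H ⇒ (E/H)/H   [E ::= E / H]
(E/H)/H ⇒ (H/H)/H   [E ::= H]
(H/H)/H ⇒ (i/H)/H   [H ::= i]
(i/H)/H ⇒ (i/i)/H   [H ::= i]
(i/i)/H ⇒ (i/i)/i   [H ::= i]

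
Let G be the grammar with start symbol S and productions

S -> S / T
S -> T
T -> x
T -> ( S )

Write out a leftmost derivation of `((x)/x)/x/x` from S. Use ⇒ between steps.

S⇒S/T⇒S/T/T⇒T/T/T⇒(S)/T/T⇒(S/T)/T/T⇒(T/T)/T/T⇒((S)/T)/T/T⇒((T)/T)/T/T⇒((x)/T)/T/T⇒((x)/x)/T/T⇒((x)/x)/x/T⇒((x)/x)/x/x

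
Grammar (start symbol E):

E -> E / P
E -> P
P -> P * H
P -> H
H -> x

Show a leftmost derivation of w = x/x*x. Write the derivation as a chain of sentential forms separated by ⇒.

E⇒E/P⇒P/P⇒H/P⇒x/P⇒x/P*H⇒x/H*H⇒x/x*H⇒x/x*x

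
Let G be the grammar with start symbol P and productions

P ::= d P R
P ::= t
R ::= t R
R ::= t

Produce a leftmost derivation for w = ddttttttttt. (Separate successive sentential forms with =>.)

P => dPR => ddPRR => ddtRR => ddttRR => ddtttRR => ddttttRR => ddtttttRR => ddttttttR => ddtttttttR => ddttttttttR => ddttttttttt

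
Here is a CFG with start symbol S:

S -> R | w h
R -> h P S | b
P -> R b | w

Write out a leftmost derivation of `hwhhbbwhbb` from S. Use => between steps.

S => R   [S -> R]
R => hPS   [R -> h P S]
hPS => hwS   [P -> w]
hwS => hwR   [S -> R]
hwR => hwhPS   [R -> h P S]
hwhPS => hwhRbS   [P -> R b]
hwhRbS => hwhhPSbS   [R -> h P S]
hwhhPSbS => hwhhRbSbS   [P -> R b]
hwhhRbSbS => hwhhbbSbS   [R -> b]
hwhhbbSbS => hwhhbbwhbS   [S -> w h]
hwhhbbwhbS => hwhhbbwhbR   [S -> R]
hwhhbbwhbR => hwhhbbwhbb   [R -> b]

S => R => hPS => hwS => hwR => hwhPS => hwhRbS => hwhhPSbS => hwhhRbSbS => hwhhbbSbS => hwhhbbwhbS => hwhhbbwhbR => hwhhbbwhbb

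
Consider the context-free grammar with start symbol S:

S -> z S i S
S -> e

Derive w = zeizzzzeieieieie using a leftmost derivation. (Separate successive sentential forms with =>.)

S => zSiS   [S -> z S i S]
zSiS => zeiS   [S -> e]
zeiS => zeizSiS   [S -> z S i S]
zeizSiS => zeizzSiSiS   [S -> z S i S]
zeizzSiSiS => zeizzzSiSiSiS   [S -> z S i S]
zeizzzSiSiSiS => zeizzzzSiSiSiSiS   [S -> z S i S]
zeizzzzSiSiSiSiS => zeizzzzeiSiSiSiS   [S -> e]
zeizzzzeiSiSiSiS => zeizzzzeieiSiSiS   [S -> e]
zeizzzzeieiSiSiS => zeizzzzeieieiSiS   [S -> e]
zeizzzzeieieiSiS => zeizzzzeieieieiS   [S -> e]
zeizzzzeieieieiS => zeizzzzeieieieie   [S -> e]

S => zSiS => zeiS => zeizSiS => zeizzSiSiS => zeizzzSiSiSiS => zeizzzzSiSiSiSiS => zeizzzzeiSiSiSiS => zeizzzzeieiSiSiS => zeizzzzeieieiSiS => zeizzzzeieieieiS => zeizzzzeieieieie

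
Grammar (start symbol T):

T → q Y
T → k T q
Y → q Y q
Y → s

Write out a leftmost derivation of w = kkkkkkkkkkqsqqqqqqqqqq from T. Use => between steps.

T=>kTq=>kkTqq=>kkkTqqq=>kkkkTqqqq=>kkkkkTqqqqq=>kkkkkkTqqqqqq=>kkkkkkkTqqqqqqq=>kkkkkkkkTqqqqqqqq=>kkkkkkkkkTqqqqqqqqq=>kkkkkkkkkkTqqqqqqqqqq=>kkkkkkkkkkqYqqqqqqqqqq=>kkkkkkkkkkqsqqqqqqqqqq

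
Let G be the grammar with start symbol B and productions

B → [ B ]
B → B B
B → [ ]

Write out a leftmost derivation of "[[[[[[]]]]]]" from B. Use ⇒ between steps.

B ⇒ [B] ⇒ [[B]] ⇒ [[[B]]] ⇒ [[[[B]]]] ⇒ [[[[[B]]]]] ⇒ [[[[[[]]]]]]

B ⇒ [B]   [B → [ B ]]
[B] ⇒ [[B]]   [B → [ B ]]
[[B]] ⇒ [[[B]]]   [B → [ B ]]
[[[B]]] ⇒ [[[[B]]]]   [B → [ B ]]
[[[[B]]]] ⇒ [[[[[B]]]]]   [B → [ B ]]
[[[[[B]]]]] ⇒ [[[[[[]]]]]]   [B → [ ]]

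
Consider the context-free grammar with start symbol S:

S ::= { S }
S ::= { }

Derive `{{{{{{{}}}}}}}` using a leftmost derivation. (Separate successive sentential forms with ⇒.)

S ⇒ {S}   [S ::= { S }]
{S} ⇒ {{S}}   [S ::= { S }]
{{S}} ⇒ {{{S}}}   [S ::= { S }]
{{{S}}} ⇒ {{{{S}}}}   [S ::= { S }]
{{{{S}}}} ⇒ {{{{{S}}}}}   [S ::= { S }]
{{{{{S}}}}} ⇒ {{{{{{S}}}}}}   [S ::= { S }]
{{{{{{S}}}}}} ⇒ {{{{{{{}}}}}}}   [S ::= { }]

S ⇒ {S} ⇒ {{S}} ⇒ {{{S}}} ⇒ {{{{S}}}} ⇒ {{{{{S}}}}} ⇒ {{{{{{S}}}}}} ⇒ {{{{{{{}}}}}}}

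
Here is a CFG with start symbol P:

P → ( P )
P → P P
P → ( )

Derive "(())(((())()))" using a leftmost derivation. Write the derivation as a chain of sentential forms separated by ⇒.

P ⇒ PP   [P → P P]
PP ⇒ (P)P   [P → ( P )]
(P)P ⇒ (())P   [P → ( )]
(())P ⇒ (())(P)   [P → ( P )]
(())(P) ⇒ (())((P))   [P → ( P )]
(())((P)) ⇒ (())((PP))   [P → P P]
(())((PP)) ⇒ (())(((P)P))   [P → ( P )]
(())(((P)P)) ⇒ (())(((())P))   [P → ( )]
(())(((())P)) ⇒ (())(((())()))   [P → ( )]

P⇒PP⇒(P)P⇒(())P⇒(())(P)⇒(())((P))⇒(())((PP))⇒(())(((P)P))⇒(())(((())P))⇒(())(((())()))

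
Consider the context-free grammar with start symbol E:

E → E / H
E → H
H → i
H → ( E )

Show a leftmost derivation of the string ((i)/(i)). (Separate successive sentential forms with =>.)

E => H   [E → H]
H => (E)   [H → ( E )]
(E) => (E/H)   [E → E / H]
(E/H) => (H/H)   [E → H]
(H/H) => ((E)/H)   [H → ( E )]
((E)/H) => ((H)/H)   [E → H]
((H)/H) => ((i)/H)   [H → i]
((i)/H) => ((i)/(E))   [H → ( E )]
((i)/(E)) => ((i)/(H))   [E → H]
((i)/(H)) => ((i)/(i))   [H → i]

E=>H=>(E)=>(E/H)=>(H/H)=>((E)/H)=>((H)/H)=>((i)/H)=>((i)/(E))=>((i)/(H))=>((i)/(i))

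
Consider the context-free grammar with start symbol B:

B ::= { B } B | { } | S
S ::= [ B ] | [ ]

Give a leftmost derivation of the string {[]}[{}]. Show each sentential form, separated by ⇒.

B ⇒ {B}B ⇒ {S}B ⇒ {[]}B ⇒ {[]}S ⇒ {[]}[B] ⇒ {[]}[{}]

B ⇒ {B}B   [B ::= { B } B]
{B}B ⇒ {S}B   [B ::= S]
{S}B ⇒ {[]}B   [S ::= [ ]]
{[]}B ⇒ {[]}S   [B ::= S]
{[]}S ⇒ {[]}[B]   [S ::= [ B ]]
{[]}[B] ⇒ {[]}[{}]   [B ::= { }]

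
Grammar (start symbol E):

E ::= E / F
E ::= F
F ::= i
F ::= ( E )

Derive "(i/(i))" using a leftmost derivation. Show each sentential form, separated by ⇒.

E ⇒ F   [E ::= F]
F ⇒ (E)   [F ::= ( E )]
(E) ⇒ (E/F)   [E ::= E / F]
(E/F) ⇒ (F/F)   [E ::= F]
(F/F) ⇒ (i/F)   [F ::= i]
(i/F) ⇒ (i/(E))   [F ::= ( E )]
(i/(E)) ⇒ (i/(F))   [E ::= F]
(i/(F)) ⇒ (i/(i))   [F ::= i]

E ⇒ F ⇒ (E) ⇒ (E/F) ⇒ (F/F) ⇒ (i/F) ⇒ (i/(E)) ⇒ (i/(F)) ⇒ (i/(i))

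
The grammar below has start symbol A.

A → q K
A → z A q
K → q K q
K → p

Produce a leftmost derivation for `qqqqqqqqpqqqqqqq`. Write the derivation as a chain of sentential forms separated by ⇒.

A ⇒ qK   [A → q K]
qK ⇒ qqKq   [K → q K q]
qqKq ⇒ qqqKqq   [K → q K q]
qqqKqq ⇒ qqqqKqqq   [K → q K q]
qqqqKqqq ⇒ qqqqqKqqqq   [K → q K q]
qqqqqKqqqq ⇒ qqqqqqKqqqqq   [K → q K q]
qqqqqqKqqqqq ⇒ qqqqqqqKqqqqqq   [K → q K q]
qqqqqqqKqqqqqq ⇒ qqqqqqqqKqqqqqqq   [K → q K q]
qqqqqqqqKqqqqqqq ⇒ qqqqqqqqpqqqqqqq   [K → p]

A ⇒ qK ⇒ qqKq ⇒ qqqKqq ⇒ qqqqKqqq ⇒ qqqqqKqqqq ⇒ qqqqqqKqqqqq ⇒ qqqqqqqKqqqqqq ⇒ qqqqqqqqKqqqqqqq ⇒ qqqqqqqqpqqqqqqq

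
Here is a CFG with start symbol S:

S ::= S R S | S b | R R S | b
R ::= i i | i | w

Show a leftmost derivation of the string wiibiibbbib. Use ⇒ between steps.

S ⇒ SRS ⇒ RRSRS ⇒ wRSRS ⇒ wiiSRS ⇒ wiiSbRS ⇒ wiiSbbRS ⇒ wiiSRSbbRS ⇒ wiibRSbbRS ⇒ wiibiiSbbRS ⇒ wiibiibbbRS ⇒ wiibiibbbiS ⇒ wiibiibbbib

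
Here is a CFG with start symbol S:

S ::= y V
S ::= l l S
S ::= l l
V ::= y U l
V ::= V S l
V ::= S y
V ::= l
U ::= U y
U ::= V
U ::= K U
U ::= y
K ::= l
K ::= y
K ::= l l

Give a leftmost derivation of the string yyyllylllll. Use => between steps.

S => yV   [S ::= y V]
yV => yyUl   [V ::= y U l]
yyUl => yyVl   [U ::= V]
yyVl => yyVSll   [V ::= V S l]
yyVSll => yyyUlSll   [V ::= y U l]
yyyUlSll => yyyKUlSll   [U ::= K U]
yyyKUlSll => yyyllUlSll   [K ::= l l]
yyyllUlSll => yyyllylSll   [U ::= y]
yyyllylSll => yyyllylllll   [S ::= l l]

S => yV => yyUl => yyVl => yyVSll => yyyUlSll => yyyKUlSll => yyyllUlSll => yyyllylSll => yyyllylllll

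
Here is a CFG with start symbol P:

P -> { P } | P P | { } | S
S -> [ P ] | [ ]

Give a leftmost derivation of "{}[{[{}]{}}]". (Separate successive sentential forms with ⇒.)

P ⇒ PP ⇒ {}P ⇒ {}S ⇒ {}[P] ⇒ {}[{P}] ⇒ {}[{PP}] ⇒ {}[{SP}] ⇒ {}[{[P]P}] ⇒ {}[{[{}]P}] ⇒ {}[{[{}]{}}]

P ⇒ PP   [P -> P P]
PP ⇒ {}P   [P -> { }]
{}P ⇒ {}S   [P -> S]
{}S ⇒ {}[P]   [S -> [ P ]]
{}[P] ⇒ {}[{P}]   [P -> { P }]
{}[{P}] ⇒ {}[{PP}]   [P -> P P]
{}[{PP}] ⇒ {}[{SP}]   [P -> S]
{}[{SP}] ⇒ {}[{[P]P}]   [S -> [ P ]]
{}[{[P]P}] ⇒ {}[{[{}]P}]   [P -> { }]
{}[{[{}]P}] ⇒ {}[{[{}]{}}]   [P -> { }]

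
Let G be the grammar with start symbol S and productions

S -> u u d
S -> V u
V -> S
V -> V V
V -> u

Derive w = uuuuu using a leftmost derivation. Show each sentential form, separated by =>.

S => Vu   [S -> V u]
Vu => Su   [V -> S]
Su => Vuu   [S -> V u]
Vuu => VVuu   [V -> V V]
VVuu => uVuu   [V -> u]
uVuu => uVVuu   [V -> V V]
uVVuu => uuVuu   [V -> u]
uuVuu => uuuuu   [V -> u]

S => Vu => Su => Vuu => VVuu => uVuu => uVVuu => uuVuu => uuuuu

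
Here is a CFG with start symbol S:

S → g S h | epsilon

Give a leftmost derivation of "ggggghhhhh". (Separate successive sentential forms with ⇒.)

S ⇒ gSh ⇒ ggShh ⇒ gggShhh ⇒ ggggShhhh ⇒ gggggShhhhh ⇒ ggggghhhhh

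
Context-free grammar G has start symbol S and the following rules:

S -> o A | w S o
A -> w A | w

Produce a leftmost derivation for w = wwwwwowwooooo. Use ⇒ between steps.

S ⇒ wSo ⇒ wwSoo ⇒ wwwSooo ⇒ wwwwSoooo ⇒ wwwwwSooooo ⇒ wwwwwoAooooo ⇒ wwwwwowAooooo ⇒ wwwwwowwooooo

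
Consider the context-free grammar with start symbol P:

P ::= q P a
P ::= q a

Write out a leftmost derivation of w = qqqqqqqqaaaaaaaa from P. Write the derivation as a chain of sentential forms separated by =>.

P => qPa => qqPaa => qqqPaaa => qqqqPaaaa => qqqqqPaaaaa => qqqqqqPaaaaaa => qqqqqqqPaaaaaaa => qqqqqqqqaaaaaaaa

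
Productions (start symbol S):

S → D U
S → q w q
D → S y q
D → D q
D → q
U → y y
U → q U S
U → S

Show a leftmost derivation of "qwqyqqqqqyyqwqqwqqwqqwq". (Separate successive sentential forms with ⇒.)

S ⇒ DU ⇒ SyqU ⇒ qwqyqU ⇒ qwqyqqUS ⇒ qwqyqqqUSS ⇒ qwqyqqqqUSSS ⇒ qwqyqqqqqUSSSS ⇒ qwqyqqqqqyySSSS ⇒ qwqyqqqqqyyqwqSSS ⇒ qwqyqqqqqyyqwqqwqSS ⇒ qwqyqqqqqyyqwqqwqqwqS ⇒ qwqyqqqqqyyqwqqwqqwqqwq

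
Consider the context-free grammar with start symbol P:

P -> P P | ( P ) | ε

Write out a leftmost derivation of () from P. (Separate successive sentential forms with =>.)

P => PP   [P -> P P]
PP => (P)P   [P -> ( P )]
(P)P => ()P   [P -> ε]
()P => ()   [P -> ε]

P => PP => (P)P => ()P => ()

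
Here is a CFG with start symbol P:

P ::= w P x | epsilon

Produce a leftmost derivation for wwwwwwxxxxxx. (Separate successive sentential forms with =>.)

P => wPx => wwPxx => wwwPxxx => wwwwPxxxx => wwwwwPxxxxx => wwwwwwPxxxxxx => wwwwwwxxxxxx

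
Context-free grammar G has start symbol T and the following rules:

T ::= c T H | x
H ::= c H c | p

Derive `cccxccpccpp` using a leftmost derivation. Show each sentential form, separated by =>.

T => cTH => ccTHH => cccTHHH => cccxHHH => cccxcHcHH => cccxccHccHH => cccxccpccHH => cccxccpccpH => cccxccpccpp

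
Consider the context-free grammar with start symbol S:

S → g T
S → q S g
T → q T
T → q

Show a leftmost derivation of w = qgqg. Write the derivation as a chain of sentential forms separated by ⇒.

S ⇒ qSg   [S → q S g]
qSg ⇒ qgTg   [S → g T]
qgTg ⇒ qgqg   [T → q]

S⇒qSg⇒qgTg⇒qgqg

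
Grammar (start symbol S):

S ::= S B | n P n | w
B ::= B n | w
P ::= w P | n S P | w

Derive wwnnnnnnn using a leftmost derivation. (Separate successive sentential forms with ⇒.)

S⇒SB⇒wB⇒wBn⇒wBnn⇒wBnnn⇒wBnnnn⇒wBnnnnn⇒wBnnnnnn⇒wBnnnnnnn⇒wwnnnnnnn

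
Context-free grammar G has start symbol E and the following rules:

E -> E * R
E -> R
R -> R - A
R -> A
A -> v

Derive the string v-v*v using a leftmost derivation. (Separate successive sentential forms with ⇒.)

E ⇒ E*R ⇒ R*R ⇒ R-A*R ⇒ A-A*R ⇒ v-A*R ⇒ v-v*R ⇒ v-v*A ⇒ v-v*v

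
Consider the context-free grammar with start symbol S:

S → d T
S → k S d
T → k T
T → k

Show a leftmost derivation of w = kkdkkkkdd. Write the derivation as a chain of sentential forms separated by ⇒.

S ⇒ kSd   [S → k S d]
kSd ⇒ kkSdd   [S → k S d]
kkSdd ⇒ kkdTdd   [S → d T]
kkdTdd ⇒ kkdkTdd   [T → k T]
kkdkTdd ⇒ kkdkkTdd   [T → k T]
kkdkkTdd ⇒ kkdkkkTdd   [T → k T]
kkdkkkTdd ⇒ kkdkkkkdd   [T → k]

S ⇒ kSd ⇒ kkSdd ⇒ kkdTdd ⇒ kkdkTdd ⇒ kkdkkTdd ⇒ kkdkkkTdd ⇒ kkdkkkkdd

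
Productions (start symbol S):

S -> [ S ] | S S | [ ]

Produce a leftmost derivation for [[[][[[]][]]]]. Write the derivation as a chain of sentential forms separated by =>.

S => [S]   [S -> [ S ]]
[S] => [[S]]   [S -> [ S ]]
[[S]] => [[SS]]   [S -> S S]
[[SS]] => [[[]S]]   [S -> [ ]]
[[[]S]] => [[[][S]]]   [S -> [ S ]]
[[[][S]]] => [[[][SS]]]   [S -> S S]
[[[][SS]]] => [[[][[S]S]]]   [S -> [ S ]]
[[[][[S]S]]] => [[[][[[]]S]]]   [S -> [ ]]
[[[][[[]]S]]] => [[[][[[]][]]]]   [S -> [ ]]

S=>[S]=>[[S]]=>[[SS]]=>[[[]S]]=>[[[][S]]]=>[[[][SS]]]=>[[[][[S]S]]]=>[[[][[[]]S]]]=>[[[][[[]][]]]]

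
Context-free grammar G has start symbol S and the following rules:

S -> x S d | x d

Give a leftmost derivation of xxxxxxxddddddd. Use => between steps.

S => xSd   [S -> x S d]
xSd => xxSdd   [S -> x S d]
xxSdd => xxxSddd   [S -> x S d]
xxxSddd => xxxxSdddd   [S -> x S d]
xxxxSdddd => xxxxxSddddd   [S -> x S d]
xxxxxSddddd => xxxxxxSdddddd   [S -> x S d]
xxxxxxSdddddd => xxxxxxxddddddd   [S -> x d]

S=>xSd=>xxSdd=>xxxSddd=>xxxxSdddd=>xxxxxSddddd=>xxxxxxSdddddd=>xxxxxxxddddddd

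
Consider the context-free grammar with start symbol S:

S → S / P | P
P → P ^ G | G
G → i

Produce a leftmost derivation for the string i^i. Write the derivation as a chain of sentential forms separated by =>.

S => P => P^G => G^G => i^G => i^i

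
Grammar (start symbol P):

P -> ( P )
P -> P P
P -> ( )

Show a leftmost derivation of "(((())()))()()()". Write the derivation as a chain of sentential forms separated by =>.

P => PP => PPP => PPPP => (P)PPP => ((P))PPP => ((PP))PPP => (((P)P))PPP => (((())P))PPP => (((())()))PPP => (((())()))()PP => (((())()))()()P => (((())()))()()()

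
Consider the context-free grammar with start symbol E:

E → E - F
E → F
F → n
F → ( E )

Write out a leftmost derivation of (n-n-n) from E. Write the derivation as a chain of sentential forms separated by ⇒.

E ⇒ F ⇒ (E) ⇒ (E-F) ⇒ (E-F-F) ⇒ (F-F-F) ⇒ (n-F-F) ⇒ (n-n-F) ⇒ (n-n-n)

E ⇒ F   [E → F]
F ⇒ (E)   [F → ( E )]
(E) ⇒ (E-F)   [E → E - F]
(E-F) ⇒ (E-F-F)   [E → E - F]
(E-F-F) ⇒ (F-F-F)   [E → F]
(F-F-F) ⇒ (n-F-F)   [F → n]
(n-F-F) ⇒ (n-n-F)   [F → n]
(n-n-F) ⇒ (n-n-n)   [F → n]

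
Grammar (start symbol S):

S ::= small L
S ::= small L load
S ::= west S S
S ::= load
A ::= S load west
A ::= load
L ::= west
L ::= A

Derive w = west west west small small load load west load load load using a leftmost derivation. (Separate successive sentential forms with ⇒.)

S ⇒ west S S ⇒ west west S S S ⇒ west west west S S S S ⇒ west west west small L S S S ⇒ west west west small A S S S ⇒ west west west small S load west S S S ⇒ west west west small small L load west S S S ⇒ west west west small small A load west S S S ⇒ west west west small small load load west S S S ⇒ west west west small small load load west load S S ⇒ west west west small small load load west load load S ⇒ west west west small small load load west load load load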